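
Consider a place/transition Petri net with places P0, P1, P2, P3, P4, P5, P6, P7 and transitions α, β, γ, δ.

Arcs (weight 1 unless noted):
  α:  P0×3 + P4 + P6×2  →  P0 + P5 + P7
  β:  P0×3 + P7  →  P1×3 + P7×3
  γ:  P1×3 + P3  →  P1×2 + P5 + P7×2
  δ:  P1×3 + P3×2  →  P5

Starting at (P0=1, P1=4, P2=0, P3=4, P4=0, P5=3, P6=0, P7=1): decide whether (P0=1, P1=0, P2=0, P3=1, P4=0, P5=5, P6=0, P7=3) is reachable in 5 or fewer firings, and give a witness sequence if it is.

step 1: fire γ:  (P0=1, P1=4, P2=0, P3=4, P4=0, P5=3, P6=0, P7=1) → (P0=1, P1=3, P2=0, P3=3, P4=0, P5=4, P6=0, P7=3)
step 2: fire δ:  (P0=1, P1=3, P2=0, P3=3, P4=0, P5=4, P6=0, P7=3) → (P0=1, P1=0, P2=0, P3=1, P4=0, P5=5, P6=0, P7=3)

YES — reachable via ⟨γ, δ⟩ (2 firings)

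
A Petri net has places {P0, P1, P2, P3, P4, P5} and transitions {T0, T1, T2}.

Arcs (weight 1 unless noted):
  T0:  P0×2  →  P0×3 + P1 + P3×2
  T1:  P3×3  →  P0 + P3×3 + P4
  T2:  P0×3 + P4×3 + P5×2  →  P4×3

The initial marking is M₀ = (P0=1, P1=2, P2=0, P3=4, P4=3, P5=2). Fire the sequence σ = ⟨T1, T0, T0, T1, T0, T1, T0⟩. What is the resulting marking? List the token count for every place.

(P0=8, P1=6, P2=0, P3=12, P4=6, P5=2)

step 1: fire T1:  (P0=1, P1=2, P2=0, P3=4, P4=3, P5=2) → (P0=2, P1=2, P2=0, P3=4, P4=4, P5=2)
step 2: fire T0:  (P0=2, P1=2, P2=0, P3=4, P4=4, P5=2) → (P0=3, P1=3, P2=0, P3=6, P4=4, P5=2)
step 3: fire T0:  (P0=3, P1=3, P2=0, P3=6, P4=4, P5=2) → (P0=4, P1=4, P2=0, P3=8, P4=4, P5=2)
step 4: fire T1:  (P0=4, P1=4, P2=0, P3=8, P4=4, P5=2) → (P0=5, P1=4, P2=0, P3=8, P4=5, P5=2)
step 5: fire T0:  (P0=5, P1=4, P2=0, P3=8, P4=5, P5=2) → (P0=6, P1=5, P2=0, P3=10, P4=5, P5=2)
step 6: fire T1:  (P0=6, P1=5, P2=0, P3=10, P4=5, P5=2) → (P0=7, P1=5, P2=0, P3=10, P4=6, P5=2)
step 7: fire T0:  (P0=7, P1=5, P2=0, P3=10, P4=6, P5=2) → (P0=8, P1=6, P2=0, P3=12, P4=6, P5=2)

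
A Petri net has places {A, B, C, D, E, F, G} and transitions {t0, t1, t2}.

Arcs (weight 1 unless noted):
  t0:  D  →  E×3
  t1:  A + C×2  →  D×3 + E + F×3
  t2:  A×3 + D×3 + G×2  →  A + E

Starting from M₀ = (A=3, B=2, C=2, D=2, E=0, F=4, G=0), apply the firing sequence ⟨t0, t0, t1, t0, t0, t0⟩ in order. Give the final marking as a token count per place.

step 1: fire t0:  (A=3, B=2, C=2, D=2, E=0, F=4, G=0) → (A=3, B=2, C=2, D=1, E=3, F=4, G=0)
step 2: fire t0:  (A=3, B=2, C=2, D=1, E=3, F=4, G=0) → (A=3, B=2, C=2, D=0, E=6, F=4, G=0)
step 3: fire t1:  (A=3, B=2, C=2, D=0, E=6, F=4, G=0) → (A=2, B=2, C=0, D=3, E=7, F=7, G=0)
step 4: fire t0:  (A=2, B=2, C=0, D=3, E=7, F=7, G=0) → (A=2, B=2, C=0, D=2, E=10, F=7, G=0)
step 5: fire t0:  (A=2, B=2, C=0, D=2, E=10, F=7, G=0) → (A=2, B=2, C=0, D=1, E=13, F=7, G=0)
step 6: fire t0:  (A=2, B=2, C=0, D=1, E=13, F=7, G=0) → (A=2, B=2, C=0, D=0, E=16, F=7, G=0)

(A=2, B=2, C=0, D=0, E=16, F=7, G=0)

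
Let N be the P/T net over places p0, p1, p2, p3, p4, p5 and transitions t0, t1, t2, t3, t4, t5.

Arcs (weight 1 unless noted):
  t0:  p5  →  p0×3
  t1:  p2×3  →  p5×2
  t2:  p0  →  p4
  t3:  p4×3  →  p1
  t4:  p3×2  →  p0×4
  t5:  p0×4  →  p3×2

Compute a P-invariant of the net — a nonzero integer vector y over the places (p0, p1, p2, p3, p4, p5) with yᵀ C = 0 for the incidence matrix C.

y = (p0:1, p1:3, p2:2, p3:2, p4:1, p5:3)

Incidence matrix C (rows=places, cols=transitions):
       t0   t1   t2   t3   t4   t5
   p0   3    0   -1    0    4   -4
   p1   0    0    0    1    0    0
   p2   0   -3    0    0    0    0
   p3   0    0    0    0   -2    2
   p4   0    0    1   -3    0    0
   p5  -1    2    0    0    0    0

Candidate y = [1, 3, 2, 2, 1, 3]; check y·C column-wise:
  col t0: 1·3 + 3·0 + 2·0 + 2·0 + 1·0 + 3·-1 = 0
  col t1: 1·0 + 3·0 + 2·-3 + 2·0 + 1·0 + 3·2 = 0
  col t2: 1·-1 + 3·0 + 2·0 + 2·0 + 1·1 + 3·0 = 0
  col t3: 1·0 + 3·1 + 2·0 + 2·0 + 1·-3 + 3·0 = 0
  col t4: 1·4 + 3·0 + 2·0 + 2·-2 + 1·0 + 3·0 = 0
  col t5: 1·-4 + 3·0 + 2·0 + 2·2 + 1·0 + 3·0 = 0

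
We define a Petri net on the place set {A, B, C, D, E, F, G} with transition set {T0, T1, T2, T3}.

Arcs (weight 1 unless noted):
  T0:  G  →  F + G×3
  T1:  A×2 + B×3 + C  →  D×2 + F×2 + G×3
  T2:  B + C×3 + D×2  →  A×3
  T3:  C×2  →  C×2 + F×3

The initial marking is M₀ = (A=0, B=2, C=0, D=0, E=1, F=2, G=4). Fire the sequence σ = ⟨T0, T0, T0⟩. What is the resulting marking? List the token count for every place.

step 1: fire T0:  (A=0, B=2, C=0, D=0, E=1, F=2, G=4) → (A=0, B=2, C=0, D=0, E=1, F=3, G=6)
step 2: fire T0:  (A=0, B=2, C=0, D=0, E=1, F=3, G=6) → (A=0, B=2, C=0, D=0, E=1, F=4, G=8)
step 3: fire T0:  (A=0, B=2, C=0, D=0, E=1, F=4, G=8) → (A=0, B=2, C=0, D=0, E=1, F=5, G=10)

(A=0, B=2, C=0, D=0, E=1, F=5, G=10)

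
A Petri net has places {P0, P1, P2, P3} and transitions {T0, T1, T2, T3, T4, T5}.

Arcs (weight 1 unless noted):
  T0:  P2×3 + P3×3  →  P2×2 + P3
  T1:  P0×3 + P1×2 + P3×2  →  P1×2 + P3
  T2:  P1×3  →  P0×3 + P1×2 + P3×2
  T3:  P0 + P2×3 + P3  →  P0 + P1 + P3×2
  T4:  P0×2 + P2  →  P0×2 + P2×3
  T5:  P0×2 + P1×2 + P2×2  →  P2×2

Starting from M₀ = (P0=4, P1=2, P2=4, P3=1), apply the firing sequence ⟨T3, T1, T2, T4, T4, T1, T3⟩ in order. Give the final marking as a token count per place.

step 1: fire T3:  (P0=4, P1=2, P2=4, P3=1) → (P0=4, P1=3, P2=1, P3=2)
step 2: fire T1:  (P0=4, P1=3, P2=1, P3=2) → (P0=1, P1=3, P2=1, P3=1)
step 3: fire T2:  (P0=1, P1=3, P2=1, P3=1) → (P0=4, P1=2, P2=1, P3=3)
step 4: fire T4:  (P0=4, P1=2, P2=1, P3=3) → (P0=4, P1=2, P2=3, P3=3)
step 5: fire T4:  (P0=4, P1=2, P2=3, P3=3) → (P0=4, P1=2, P2=5, P3=3)
step 6: fire T1:  (P0=4, P1=2, P2=5, P3=3) → (P0=1, P1=2, P2=5, P3=2)
step 7: fire T3:  (P0=1, P1=2, P2=5, P3=2) → (P0=1, P1=3, P2=2, P3=3)

(P0=1, P1=3, P2=2, P3=3)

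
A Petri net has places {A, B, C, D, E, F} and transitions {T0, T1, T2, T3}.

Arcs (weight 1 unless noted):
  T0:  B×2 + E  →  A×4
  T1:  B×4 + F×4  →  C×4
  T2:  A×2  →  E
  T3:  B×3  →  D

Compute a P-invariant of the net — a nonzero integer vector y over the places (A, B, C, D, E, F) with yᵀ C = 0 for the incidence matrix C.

Incidence matrix C (rows=places, cols=transitions):
       T0   T1   T2   T3
    A   4    0   -2    0
    B  -2   -4    0   -3
    C   0    4    0    0
    D   0    0    0    1
    E  -1    0    1    0
    F   0   -4    0    0

Candidate y = [1, 1, 1, 3, 2, 0]; check y·C column-wise:
  col T0: 1·4 + 1·-2 + 1·0 + 3·0 + 2·-1 = 0
  col T1: 1·0 + 1·-4 + 1·4 + 3·0 + 2·0 + 0·-4 = 0
  col T2: 1·-2 + 1·0 + 1·0 + 3·0 + 2·1 = 0
  col T3: 1·0 + 1·-3 + 1·0 + 3·1 + 2·0 = 0

y = (A:1, B:1, C:1, D:3, E:2, F:0)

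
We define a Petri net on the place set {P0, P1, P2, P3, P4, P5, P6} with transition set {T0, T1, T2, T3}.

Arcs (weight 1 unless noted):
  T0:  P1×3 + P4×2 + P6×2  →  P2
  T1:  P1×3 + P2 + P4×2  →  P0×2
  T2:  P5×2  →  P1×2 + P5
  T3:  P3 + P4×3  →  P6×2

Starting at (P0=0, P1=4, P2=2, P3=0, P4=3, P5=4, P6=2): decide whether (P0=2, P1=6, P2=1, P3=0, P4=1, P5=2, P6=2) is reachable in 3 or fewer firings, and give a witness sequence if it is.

NO — not reachable within 3 firings

depth 0: 1 marking
depth 1: 4 markings reached so far
depth 2: 7 markings reached so far
depth 3: 10 markings reached so far
target is not among the 10 markings reachable within 3 steps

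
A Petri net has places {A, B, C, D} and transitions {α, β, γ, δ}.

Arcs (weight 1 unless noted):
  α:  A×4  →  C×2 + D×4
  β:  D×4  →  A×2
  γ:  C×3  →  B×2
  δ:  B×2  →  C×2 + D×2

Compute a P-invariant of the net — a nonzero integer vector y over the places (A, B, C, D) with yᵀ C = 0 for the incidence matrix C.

Incidence matrix C (rows=places, cols=transitions):
        α    β    γ    δ
    A  -4    2    0    0
    B   0    0    2   -2
    C   2    0   -3    2
    D   4   -4    0    2

Candidate y = [2, 3, 2, 1]; check y·C column-wise:
  col α: 2·-4 + 3·0 + 2·2 + 1·4 = 0
  col β: 2·2 + 3·0 + 2·0 + 1·-4 = 0
  col γ: 2·0 + 3·2 + 2·-3 + 1·0 = 0
  col δ: 2·0 + 3·-2 + 2·2 + 1·2 = 0

y = (A:2, B:3, C:2, D:1)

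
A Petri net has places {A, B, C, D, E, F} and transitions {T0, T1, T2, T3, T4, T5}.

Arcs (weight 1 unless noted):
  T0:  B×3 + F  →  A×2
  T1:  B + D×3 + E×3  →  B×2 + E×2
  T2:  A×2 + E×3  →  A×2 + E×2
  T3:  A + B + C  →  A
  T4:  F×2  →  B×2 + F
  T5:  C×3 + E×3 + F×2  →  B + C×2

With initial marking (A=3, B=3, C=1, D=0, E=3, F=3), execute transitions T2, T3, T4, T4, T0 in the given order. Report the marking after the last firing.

step 1: fire T2:  (A=3, B=3, C=1, D=0, E=3, F=3) → (A=3, B=3, C=1, D=0, E=2, F=3)
step 2: fire T3:  (A=3, B=3, C=1, D=0, E=2, F=3) → (A=3, B=2, C=0, D=0, E=2, F=3)
step 3: fire T4:  (A=3, B=2, C=0, D=0, E=2, F=3) → (A=3, B=4, C=0, D=0, E=2, F=2)
step 4: fire T4:  (A=3, B=4, C=0, D=0, E=2, F=2) → (A=3, B=6, C=0, D=0, E=2, F=1)
step 5: fire T0:  (A=3, B=6, C=0, D=0, E=2, F=1) → (A=5, B=3, C=0, D=0, E=2, F=0)

(A=5, B=3, C=0, D=0, E=2, F=0)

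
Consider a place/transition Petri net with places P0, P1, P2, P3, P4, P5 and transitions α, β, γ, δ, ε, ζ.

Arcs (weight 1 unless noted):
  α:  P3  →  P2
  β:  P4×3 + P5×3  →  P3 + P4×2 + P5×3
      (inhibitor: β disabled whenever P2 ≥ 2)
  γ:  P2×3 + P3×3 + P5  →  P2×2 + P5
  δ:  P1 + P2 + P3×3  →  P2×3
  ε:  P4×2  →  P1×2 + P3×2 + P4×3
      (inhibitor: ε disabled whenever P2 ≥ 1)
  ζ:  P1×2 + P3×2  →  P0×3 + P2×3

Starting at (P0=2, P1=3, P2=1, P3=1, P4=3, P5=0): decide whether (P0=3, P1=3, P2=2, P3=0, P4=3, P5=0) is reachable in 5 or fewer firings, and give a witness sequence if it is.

depth 0: 1 marking
depth 1: 2 markings reached so far
depth 2: 2 markings reached so far
(frontier empty at depth 2; search complete)
target is not among the 2 markings reachable within 5 steps

NO — not reachable within 5 firings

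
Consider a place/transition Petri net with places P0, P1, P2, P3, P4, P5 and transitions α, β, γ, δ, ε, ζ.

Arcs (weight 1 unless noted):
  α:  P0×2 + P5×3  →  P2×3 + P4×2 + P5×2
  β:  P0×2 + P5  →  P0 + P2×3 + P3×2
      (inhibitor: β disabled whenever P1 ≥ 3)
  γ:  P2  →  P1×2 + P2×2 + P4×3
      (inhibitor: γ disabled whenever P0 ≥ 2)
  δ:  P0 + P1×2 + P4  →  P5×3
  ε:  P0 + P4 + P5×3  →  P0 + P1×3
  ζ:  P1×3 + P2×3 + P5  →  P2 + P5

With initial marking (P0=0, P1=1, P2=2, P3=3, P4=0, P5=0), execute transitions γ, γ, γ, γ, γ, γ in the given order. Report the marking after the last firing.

(P0=0, P1=13, P2=8, P3=3, P4=18, P5=0)

step 1: fire γ:  (P0=0, P1=1, P2=2, P3=3, P4=0, P5=0) → (P0=0, P1=3, P2=3, P3=3, P4=3, P5=0)
step 2: fire γ:  (P0=0, P1=3, P2=3, P3=3, P4=3, P5=0) → (P0=0, P1=5, P2=4, P3=3, P4=6, P5=0)
step 3: fire γ:  (P0=0, P1=5, P2=4, P3=3, P4=6, P5=0) → (P0=0, P1=7, P2=5, P3=3, P4=9, P5=0)
step 4: fire γ:  (P0=0, P1=7, P2=5, P3=3, P4=9, P5=0) → (P0=0, P1=9, P2=6, P3=3, P4=12, P5=0)
step 5: fire γ:  (P0=0, P1=9, P2=6, P3=3, P4=12, P5=0) → (P0=0, P1=11, P2=7, P3=3, P4=15, P5=0)
step 6: fire γ:  (P0=0, P1=11, P2=7, P3=3, P4=15, P5=0) → (P0=0, P1=13, P2=8, P3=3, P4=18, P5=0)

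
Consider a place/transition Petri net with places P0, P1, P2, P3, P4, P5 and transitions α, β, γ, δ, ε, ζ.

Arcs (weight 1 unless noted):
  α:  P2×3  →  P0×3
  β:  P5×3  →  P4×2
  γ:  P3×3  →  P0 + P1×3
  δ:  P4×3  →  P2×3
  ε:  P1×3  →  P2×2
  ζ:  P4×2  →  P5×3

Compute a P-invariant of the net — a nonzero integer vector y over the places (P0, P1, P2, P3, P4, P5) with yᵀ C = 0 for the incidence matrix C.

Incidence matrix C (rows=places, cols=transitions):
        α    β    γ    δ    ε    ζ
   P0   3    0    1    0    0    0
   P1   0    0    3    0   -3    0
   P2  -3    0    0    3    2    0
   P3   0    0   -3    0    0    0
   P4   0    2    0   -3    0   -2
   P5   0   -3    0    0    0    3

Candidate y = [3, 2, 3, 3, 3, 2]; check y·C column-wise:
  col α: 3·3 + 2·0 + 3·-3 + 3·0 + 3·0 + 2·0 = 0
  col β: 3·0 + 2·0 + 3·0 + 3·0 + 3·2 + 2·-3 = 0
  col γ: 3·1 + 2·3 + 3·0 + 3·-3 + 3·0 + 2·0 = 0
  col δ: 3·0 + 2·0 + 3·3 + 3·0 + 3·-3 + 2·0 = 0
  col ε: 3·0 + 2·-3 + 3·2 + 3·0 + 3·0 + 2·0 = 0
  col ζ: 3·0 + 2·0 + 3·0 + 3·0 + 3·-2 + 2·3 = 0

y = (P0:3, P1:2, P2:3, P3:3, P4:3, P5:2)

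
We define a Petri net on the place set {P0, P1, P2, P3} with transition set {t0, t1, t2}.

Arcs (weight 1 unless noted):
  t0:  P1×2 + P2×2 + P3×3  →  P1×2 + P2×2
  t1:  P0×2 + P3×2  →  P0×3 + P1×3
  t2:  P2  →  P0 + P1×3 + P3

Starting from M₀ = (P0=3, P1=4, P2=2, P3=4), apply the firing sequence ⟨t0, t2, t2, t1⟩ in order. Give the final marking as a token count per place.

step 1: fire t0:  (P0=3, P1=4, P2=2, P3=4) → (P0=3, P1=4, P2=2, P3=1)
step 2: fire t2:  (P0=3, P1=4, P2=2, P3=1) → (P0=4, P1=7, P2=1, P3=2)
step 3: fire t2:  (P0=4, P1=7, P2=1, P3=2) → (P0=5, P1=10, P2=0, P3=3)
step 4: fire t1:  (P0=5, P1=10, P2=0, P3=3) → (P0=6, P1=13, P2=0, P3=1)

(P0=6, P1=13, P2=0, P3=1)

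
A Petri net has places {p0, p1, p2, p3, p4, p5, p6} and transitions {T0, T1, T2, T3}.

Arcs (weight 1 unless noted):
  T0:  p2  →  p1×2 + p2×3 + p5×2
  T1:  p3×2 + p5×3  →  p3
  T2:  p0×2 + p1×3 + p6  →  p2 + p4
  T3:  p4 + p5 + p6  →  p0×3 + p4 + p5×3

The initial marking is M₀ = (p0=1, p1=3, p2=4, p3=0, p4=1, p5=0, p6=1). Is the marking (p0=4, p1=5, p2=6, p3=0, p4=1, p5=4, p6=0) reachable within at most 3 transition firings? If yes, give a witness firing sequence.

step 1: fire T0:  (p0=1, p1=3, p2=4, p3=0, p4=1, p5=0, p6=1) → (p0=1, p1=5, p2=6, p3=0, p4=1, p5=2, p6=1)
step 2: fire T3:  (p0=1, p1=5, p2=6, p3=0, p4=1, p5=2, p6=1) → (p0=4, p1=5, p2=6, p3=0, p4=1, p5=4, p6=0)

YES — reachable via ⟨T0, T3⟩ (2 firings)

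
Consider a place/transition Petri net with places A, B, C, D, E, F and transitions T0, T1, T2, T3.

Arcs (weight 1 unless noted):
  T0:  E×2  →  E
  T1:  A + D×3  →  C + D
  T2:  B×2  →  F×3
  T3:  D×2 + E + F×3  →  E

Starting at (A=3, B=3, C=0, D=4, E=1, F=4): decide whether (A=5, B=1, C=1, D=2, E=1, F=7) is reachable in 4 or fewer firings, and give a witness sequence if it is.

depth 0: 1 marking
depth 1: 4 markings reached so far
depth 2: 7 markings reached so far
depth 3: 9 markings reached so far
depth 4: 9 markings reached so far
(frontier empty at depth 4; search complete)
target is not among the 9 markings reachable within 4 steps

NO — not reachable within 4 firings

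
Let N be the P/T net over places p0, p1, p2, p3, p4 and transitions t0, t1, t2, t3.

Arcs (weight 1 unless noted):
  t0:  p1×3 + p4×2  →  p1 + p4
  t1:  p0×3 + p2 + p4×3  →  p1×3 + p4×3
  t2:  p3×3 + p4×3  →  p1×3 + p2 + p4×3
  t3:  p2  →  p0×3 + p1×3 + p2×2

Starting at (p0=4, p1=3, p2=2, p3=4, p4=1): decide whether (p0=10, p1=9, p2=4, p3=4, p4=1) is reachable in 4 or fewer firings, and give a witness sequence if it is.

YES — reachable via ⟨t3, t3⟩ (2 firings)

step 1: fire t3:  (p0=4, p1=3, p2=2, p3=4, p4=1) → (p0=7, p1=6, p2=3, p3=4, p4=1)
step 2: fire t3:  (p0=7, p1=6, p2=3, p3=4, p4=1) → (p0=10, p1=9, p2=4, p3=4, p4=1)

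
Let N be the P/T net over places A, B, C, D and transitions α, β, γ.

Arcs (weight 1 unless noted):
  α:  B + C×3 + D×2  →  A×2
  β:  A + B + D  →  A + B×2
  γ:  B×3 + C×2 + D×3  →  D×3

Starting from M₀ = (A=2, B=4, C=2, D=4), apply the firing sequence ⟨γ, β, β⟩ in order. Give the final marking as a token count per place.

(A=2, B=3, C=0, D=2)

step 1: fire γ:  (A=2, B=4, C=2, D=4) → (A=2, B=1, C=0, D=4)
step 2: fire β:  (A=2, B=1, C=0, D=4) → (A=2, B=2, C=0, D=3)
step 3: fire β:  (A=2, B=2, C=0, D=3) → (A=2, B=3, C=0, D=2)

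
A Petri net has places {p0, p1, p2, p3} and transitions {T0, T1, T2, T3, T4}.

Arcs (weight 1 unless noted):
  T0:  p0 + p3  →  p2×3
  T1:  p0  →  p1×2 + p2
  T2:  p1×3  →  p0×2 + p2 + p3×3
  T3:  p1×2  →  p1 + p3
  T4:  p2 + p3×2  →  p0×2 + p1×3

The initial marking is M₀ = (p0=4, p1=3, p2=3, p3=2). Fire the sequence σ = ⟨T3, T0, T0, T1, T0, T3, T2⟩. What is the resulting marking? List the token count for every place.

(p0=2, p1=0, p2=14, p3=4)

step 1: fire T3:  (p0=4, p1=3, p2=3, p3=2) → (p0=4, p1=2, p2=3, p3=3)
step 2: fire T0:  (p0=4, p1=2, p2=3, p3=3) → (p0=3, p1=2, p2=6, p3=2)
step 3: fire T0:  (p0=3, p1=2, p2=6, p3=2) → (p0=2, p1=2, p2=9, p3=1)
step 4: fire T1:  (p0=2, p1=2, p2=9, p3=1) → (p0=1, p1=4, p2=10, p3=1)
step 5: fire T0:  (p0=1, p1=4, p2=10, p3=1) → (p0=0, p1=4, p2=13, p3=0)
step 6: fire T3:  (p0=0, p1=4, p2=13, p3=0) → (p0=0, p1=3, p2=13, p3=1)
step 7: fire T2:  (p0=0, p1=3, p2=13, p3=1) → (p0=2, p1=0, p2=14, p3=4)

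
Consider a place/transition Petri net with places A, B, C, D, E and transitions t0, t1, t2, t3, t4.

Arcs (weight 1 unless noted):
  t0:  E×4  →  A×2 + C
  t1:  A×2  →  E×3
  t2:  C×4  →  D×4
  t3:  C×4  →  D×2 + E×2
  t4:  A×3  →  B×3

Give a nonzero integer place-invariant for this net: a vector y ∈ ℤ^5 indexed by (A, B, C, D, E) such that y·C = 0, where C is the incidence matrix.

Incidence matrix C (rows=places, cols=transitions):
       t0   t1   t2   t3   t4
    A   2   -2    0    0   -3
    B   0    0    0    0    3
    C   1    0   -4   -4    0
    D   0    0    4    2    0
    E  -4    3    0    2    0

Candidate y = [3, 3, 2, 2, 2]; check y·C column-wise:
  col t0: 3·2 + 3·0 + 2·1 + 2·0 + 2·-4 = 0
  col t1: 3·-2 + 3·0 + 2·0 + 2·0 + 2·3 = 0
  col t2: 3·0 + 3·0 + 2·-4 + 2·4 + 2·0 = 0
  col t3: 3·0 + 3·0 + 2·-4 + 2·2 + 2·2 = 0
  col t4: 3·-3 + 3·3 + 2·0 + 2·0 + 2·0 = 0

y = (A:3, B:3, C:2, D:2, E:2)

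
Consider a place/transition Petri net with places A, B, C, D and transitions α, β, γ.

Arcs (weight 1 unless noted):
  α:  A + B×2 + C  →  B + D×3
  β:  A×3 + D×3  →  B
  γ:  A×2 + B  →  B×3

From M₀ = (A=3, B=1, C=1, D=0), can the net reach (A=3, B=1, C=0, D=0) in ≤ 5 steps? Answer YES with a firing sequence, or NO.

depth 0: 1 marking
depth 1: 2 markings reached so far
depth 2: 3 markings reached so far
depth 3: 3 markings reached so far
(frontier empty at depth 3; search complete)
target is not among the 3 markings reachable within 5 steps

NO — not reachable within 5 firings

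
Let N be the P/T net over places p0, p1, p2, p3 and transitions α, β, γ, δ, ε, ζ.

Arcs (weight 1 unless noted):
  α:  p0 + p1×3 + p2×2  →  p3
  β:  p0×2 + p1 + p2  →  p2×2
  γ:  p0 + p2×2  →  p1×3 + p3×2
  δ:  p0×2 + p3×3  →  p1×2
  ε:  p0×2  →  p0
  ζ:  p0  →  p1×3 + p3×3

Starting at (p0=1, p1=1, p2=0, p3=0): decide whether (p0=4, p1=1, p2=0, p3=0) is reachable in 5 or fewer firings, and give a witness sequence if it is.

depth 0: 1 marking
depth 1: 2 markings reached so far
depth 2: 2 markings reached so far
(frontier empty at depth 2; search complete)
target is not among the 2 markings reachable within 5 steps

NO — not reachable within 5 firings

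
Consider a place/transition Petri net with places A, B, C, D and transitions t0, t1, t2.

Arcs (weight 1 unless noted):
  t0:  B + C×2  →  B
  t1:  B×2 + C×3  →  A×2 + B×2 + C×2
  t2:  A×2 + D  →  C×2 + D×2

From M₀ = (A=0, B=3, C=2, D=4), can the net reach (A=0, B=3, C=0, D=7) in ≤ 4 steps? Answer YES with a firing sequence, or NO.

depth 0: 1 marking
depth 1: 2 markings reached so far
depth 2: 2 markings reached so far
(frontier empty at depth 2; search complete)
target is not among the 2 markings reachable within 4 steps

NO — not reachable within 4 firings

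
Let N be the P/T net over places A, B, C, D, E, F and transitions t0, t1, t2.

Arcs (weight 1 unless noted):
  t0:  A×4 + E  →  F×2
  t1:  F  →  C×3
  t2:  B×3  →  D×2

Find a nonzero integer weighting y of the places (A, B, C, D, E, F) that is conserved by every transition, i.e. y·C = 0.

y = (A:0, B:2, C:0, D:3, E:0, F:0)

Incidence matrix C (rows=places, cols=transitions):
       t0   t1   t2
    A  -4    0    0
    B   0    0   -3
    C   0    3    0
    D   0    0    2
    E  -1    0    0
    F   2   -1    0

Candidate y = [0, 2, 0, 3, 0, 0]; check y·C column-wise:
  col t0: 0·-4 + 2·0 + 3·0 + 0·-1 + 0·2 = 0
  col t1: 2·0 + 0·3 + 3·0 + 0·-1 = 0
  col t2: 2·-3 + 3·2 = 0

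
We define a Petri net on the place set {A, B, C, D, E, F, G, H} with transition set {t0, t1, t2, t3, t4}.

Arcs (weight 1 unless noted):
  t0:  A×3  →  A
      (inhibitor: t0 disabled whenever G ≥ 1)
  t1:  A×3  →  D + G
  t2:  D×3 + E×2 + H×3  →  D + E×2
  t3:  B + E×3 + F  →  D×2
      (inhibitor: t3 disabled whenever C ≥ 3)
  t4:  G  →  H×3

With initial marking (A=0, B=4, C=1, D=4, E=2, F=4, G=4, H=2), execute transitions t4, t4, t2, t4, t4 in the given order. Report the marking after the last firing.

step 1: fire t4:  (A=0, B=4, C=1, D=4, E=2, F=4, G=4, H=2) → (A=0, B=4, C=1, D=4, E=2, F=4, G=3, H=5)
step 2: fire t4:  (A=0, B=4, C=1, D=4, E=2, F=4, G=3, H=5) → (A=0, B=4, C=1, D=4, E=2, F=4, G=2, H=8)
step 3: fire t2:  (A=0, B=4, C=1, D=4, E=2, F=4, G=2, H=8) → (A=0, B=4, C=1, D=2, E=2, F=4, G=2, H=5)
step 4: fire t4:  (A=0, B=4, C=1, D=2, E=2, F=4, G=2, H=5) → (A=0, B=4, C=1, D=2, E=2, F=4, G=1, H=8)
step 5: fire t4:  (A=0, B=4, C=1, D=2, E=2, F=4, G=1, H=8) → (A=0, B=4, C=1, D=2, E=2, F=4, G=0, H=11)

(A=0, B=4, C=1, D=2, E=2, F=4, G=0, H=11)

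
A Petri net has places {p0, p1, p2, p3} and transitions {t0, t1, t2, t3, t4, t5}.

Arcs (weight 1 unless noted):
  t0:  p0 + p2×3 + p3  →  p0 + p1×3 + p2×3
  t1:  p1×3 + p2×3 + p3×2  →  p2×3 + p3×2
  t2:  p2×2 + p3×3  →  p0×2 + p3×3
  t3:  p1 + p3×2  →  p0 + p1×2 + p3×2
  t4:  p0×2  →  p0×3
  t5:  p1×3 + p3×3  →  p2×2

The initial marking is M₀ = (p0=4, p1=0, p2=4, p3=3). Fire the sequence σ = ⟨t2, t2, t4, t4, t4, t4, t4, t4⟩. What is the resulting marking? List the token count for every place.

step 1: fire t2:  (p0=4, p1=0, p2=4, p3=3) → (p0=6, p1=0, p2=2, p3=3)
step 2: fire t2:  (p0=6, p1=0, p2=2, p3=3) → (p0=8, p1=0, p2=0, p3=3)
step 3: fire t4:  (p0=8, p1=0, p2=0, p3=3) → (p0=9, p1=0, p2=0, p3=3)
step 4: fire t4:  (p0=9, p1=0, p2=0, p3=3) → (p0=10, p1=0, p2=0, p3=3)
step 5: fire t4:  (p0=10, p1=0, p2=0, p3=3) → (p0=11, p1=0, p2=0, p3=3)
step 6: fire t4:  (p0=11, p1=0, p2=0, p3=3) → (p0=12, p1=0, p2=0, p3=3)
step 7: fire t4:  (p0=12, p1=0, p2=0, p3=3) → (p0=13, p1=0, p2=0, p3=3)
step 8: fire t4:  (p0=13, p1=0, p2=0, p3=3) → (p0=14, p1=0, p2=0, p3=3)

(p0=14, p1=0, p2=0, p3=3)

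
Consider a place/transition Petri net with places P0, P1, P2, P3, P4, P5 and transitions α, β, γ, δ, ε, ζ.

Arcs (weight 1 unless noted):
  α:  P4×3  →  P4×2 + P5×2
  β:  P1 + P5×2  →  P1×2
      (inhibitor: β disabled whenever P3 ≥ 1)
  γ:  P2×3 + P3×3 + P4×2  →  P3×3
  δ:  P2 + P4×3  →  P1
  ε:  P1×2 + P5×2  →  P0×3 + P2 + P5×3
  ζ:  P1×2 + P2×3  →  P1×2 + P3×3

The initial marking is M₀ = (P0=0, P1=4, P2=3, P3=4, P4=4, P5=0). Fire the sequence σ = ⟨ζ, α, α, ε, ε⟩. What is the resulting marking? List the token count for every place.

step 1: fire ζ:  (P0=0, P1=4, P2=3, P3=4, P4=4, P5=0) → (P0=0, P1=4, P2=0, P3=7, P4=4, P5=0)
step 2: fire α:  (P0=0, P1=4, P2=0, P3=7, P4=4, P5=0) → (P0=0, P1=4, P2=0, P3=7, P4=3, P5=2)
step 3: fire α:  (P0=0, P1=4, P2=0, P3=7, P4=3, P5=2) → (P0=0, P1=4, P2=0, P3=7, P4=2, P5=4)
step 4: fire ε:  (P0=0, P1=4, P2=0, P3=7, P4=2, P5=4) → (P0=3, P1=2, P2=1, P3=7, P4=2, P5=5)
step 5: fire ε:  (P0=3, P1=2, P2=1, P3=7, P4=2, P5=5) → (P0=6, P1=0, P2=2, P3=7, P4=2, P5=6)

(P0=6, P1=0, P2=2, P3=7, P4=2, P5=6)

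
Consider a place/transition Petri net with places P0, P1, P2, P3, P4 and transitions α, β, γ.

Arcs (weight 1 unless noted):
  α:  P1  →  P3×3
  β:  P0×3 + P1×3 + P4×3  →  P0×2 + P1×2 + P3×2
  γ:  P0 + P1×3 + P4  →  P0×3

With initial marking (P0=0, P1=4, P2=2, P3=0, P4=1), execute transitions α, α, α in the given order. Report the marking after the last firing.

step 1: fire α:  (P0=0, P1=4, P2=2, P3=0, P4=1) → (P0=0, P1=3, P2=2, P3=3, P4=1)
step 2: fire α:  (P0=0, P1=3, P2=2, P3=3, P4=1) → (P0=0, P1=2, P2=2, P3=6, P4=1)
step 3: fire α:  (P0=0, P1=2, P2=2, P3=6, P4=1) → (P0=0, P1=1, P2=2, P3=9, P4=1)

(P0=0, P1=1, P2=2, P3=9, P4=1)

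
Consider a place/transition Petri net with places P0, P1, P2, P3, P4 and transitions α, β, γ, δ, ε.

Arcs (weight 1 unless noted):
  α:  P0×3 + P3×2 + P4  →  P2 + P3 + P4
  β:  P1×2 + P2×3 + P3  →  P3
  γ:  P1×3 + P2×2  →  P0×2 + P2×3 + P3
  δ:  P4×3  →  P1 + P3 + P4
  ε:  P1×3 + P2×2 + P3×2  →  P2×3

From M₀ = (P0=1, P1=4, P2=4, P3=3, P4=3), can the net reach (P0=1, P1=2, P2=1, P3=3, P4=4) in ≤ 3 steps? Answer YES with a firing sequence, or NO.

NO — not reachable within 3 firings

depth 0: 1 marking
depth 1: 5 markings reached so far
depth 2: 9 markings reached so far
depth 3: 12 markings reached so far
target is not among the 12 markings reachable within 3 steps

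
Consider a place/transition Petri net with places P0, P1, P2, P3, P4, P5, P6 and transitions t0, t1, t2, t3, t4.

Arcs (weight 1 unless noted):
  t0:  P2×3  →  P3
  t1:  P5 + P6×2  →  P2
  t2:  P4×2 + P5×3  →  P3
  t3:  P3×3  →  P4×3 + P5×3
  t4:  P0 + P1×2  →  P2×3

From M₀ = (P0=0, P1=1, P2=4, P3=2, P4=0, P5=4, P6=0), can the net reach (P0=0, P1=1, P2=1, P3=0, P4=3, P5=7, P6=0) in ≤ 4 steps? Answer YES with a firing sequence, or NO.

YES — reachable via ⟨t0, t3⟩ (2 firings)

step 1: fire t0:  (P0=0, P1=1, P2=4, P3=2, P4=0, P5=4, P6=0) → (P0=0, P1=1, P2=1, P3=3, P4=0, P5=4, P6=0)
step 2: fire t3:  (P0=0, P1=1, P2=1, P3=3, P4=0, P5=4, P6=0) → (P0=0, P1=1, P2=1, P3=0, P4=3, P5=7, P6=0)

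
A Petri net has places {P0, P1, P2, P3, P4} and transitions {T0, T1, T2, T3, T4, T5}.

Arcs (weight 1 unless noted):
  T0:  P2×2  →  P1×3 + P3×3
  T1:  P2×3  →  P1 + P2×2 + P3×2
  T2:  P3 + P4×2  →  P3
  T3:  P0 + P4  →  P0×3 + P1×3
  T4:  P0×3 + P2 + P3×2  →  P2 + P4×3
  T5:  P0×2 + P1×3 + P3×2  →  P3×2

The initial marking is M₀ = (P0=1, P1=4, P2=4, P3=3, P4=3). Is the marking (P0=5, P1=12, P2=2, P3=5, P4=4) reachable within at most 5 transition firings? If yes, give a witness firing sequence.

depth 0: 1 marking
depth 1: 5 markings reached so far
depth 2: 16 markings reached so far
depth 3: 36 markings reached so far
depth 4: 65 markings reached so far
depth 5: 99 markings reached so far
target is not among the 99 markings reachable within 5 steps

NO — not reachable within 5 firings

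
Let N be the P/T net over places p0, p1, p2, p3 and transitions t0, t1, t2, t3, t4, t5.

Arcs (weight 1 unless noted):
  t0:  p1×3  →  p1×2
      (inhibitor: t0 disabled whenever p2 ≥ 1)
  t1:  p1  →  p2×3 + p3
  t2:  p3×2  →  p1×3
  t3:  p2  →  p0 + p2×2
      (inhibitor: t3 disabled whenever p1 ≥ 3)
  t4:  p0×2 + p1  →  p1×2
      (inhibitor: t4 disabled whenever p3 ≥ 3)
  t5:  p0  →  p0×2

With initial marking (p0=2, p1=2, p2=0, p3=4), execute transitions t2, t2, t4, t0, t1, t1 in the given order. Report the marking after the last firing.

(p0=0, p1=6, p2=6, p3=2)

step 1: fire t2:  (p0=2, p1=2, p2=0, p3=4) → (p0=2, p1=5, p2=0, p3=2)
step 2: fire t2:  (p0=2, p1=5, p2=0, p3=2) → (p0=2, p1=8, p2=0, p3=0)
step 3: fire t4:  (p0=2, p1=8, p2=0, p3=0) → (p0=0, p1=9, p2=0, p3=0)
step 4: fire t0:  (p0=0, p1=9, p2=0, p3=0) → (p0=0, p1=8, p2=0, p3=0)
step 5: fire t1:  (p0=0, p1=8, p2=0, p3=0) → (p0=0, p1=7, p2=3, p3=1)
step 6: fire t1:  (p0=0, p1=7, p2=3, p3=1) → (p0=0, p1=6, p2=6, p3=2)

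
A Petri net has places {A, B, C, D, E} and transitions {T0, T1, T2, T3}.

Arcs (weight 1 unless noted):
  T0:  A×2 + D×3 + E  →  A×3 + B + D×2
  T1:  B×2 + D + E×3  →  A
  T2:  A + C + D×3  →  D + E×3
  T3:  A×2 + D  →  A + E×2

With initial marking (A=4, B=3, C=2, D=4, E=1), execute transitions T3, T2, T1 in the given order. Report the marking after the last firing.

step 1: fire T3:  (A=4, B=3, C=2, D=4, E=1) → (A=3, B=3, C=2, D=3, E=3)
step 2: fire T2:  (A=3, B=3, C=2, D=3, E=3) → (A=2, B=3, C=1, D=1, E=6)
step 3: fire T1:  (A=2, B=3, C=1, D=1, E=6) → (A=3, B=1, C=1, D=0, E=3)

(A=3, B=1, C=1, D=0, E=3)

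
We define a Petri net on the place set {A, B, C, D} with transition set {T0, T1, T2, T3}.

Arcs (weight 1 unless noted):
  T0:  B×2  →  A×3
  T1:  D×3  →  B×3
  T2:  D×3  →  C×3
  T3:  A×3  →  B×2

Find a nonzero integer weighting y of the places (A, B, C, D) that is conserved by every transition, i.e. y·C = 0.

Incidence matrix C (rows=places, cols=transitions):
       T0   T1   T2   T3
    A   3    0    0   -3
    B  -2    3    0    2
    C   0    0    3    0
    D   0   -3   -3    0

Candidate y = [2, 3, 3, 3]; check y·C column-wise:
  col T0: 2·3 + 3·-2 + 3·0 + 3·0 = 0
  col T1: 2·0 + 3·3 + 3·0 + 3·-3 = 0
  col T2: 2·0 + 3·0 + 3·3 + 3·-3 = 0
  col T3: 2·-3 + 3·2 + 3·0 + 3·0 = 0

y = (A:2, B:3, C:3, D:3)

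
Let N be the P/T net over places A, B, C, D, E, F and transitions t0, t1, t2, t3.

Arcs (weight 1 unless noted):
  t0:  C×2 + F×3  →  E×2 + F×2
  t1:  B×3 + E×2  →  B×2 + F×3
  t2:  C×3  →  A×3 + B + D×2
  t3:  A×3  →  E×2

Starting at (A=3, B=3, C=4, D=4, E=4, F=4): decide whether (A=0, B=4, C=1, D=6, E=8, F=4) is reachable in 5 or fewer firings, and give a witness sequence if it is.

YES — reachable via ⟨t2, t3, t3⟩ (3 firings)

step 1: fire t2:  (A=3, B=3, C=4, D=4, E=4, F=4) → (A=6, B=4, C=1, D=6, E=4, F=4)
step 2: fire t3:  (A=6, B=4, C=1, D=6, E=4, F=4) → (A=3, B=4, C=1, D=6, E=6, F=4)
step 3: fire t3:  (A=3, B=4, C=1, D=6, E=6, F=4) → (A=0, B=4, C=1, D=6, E=8, F=4)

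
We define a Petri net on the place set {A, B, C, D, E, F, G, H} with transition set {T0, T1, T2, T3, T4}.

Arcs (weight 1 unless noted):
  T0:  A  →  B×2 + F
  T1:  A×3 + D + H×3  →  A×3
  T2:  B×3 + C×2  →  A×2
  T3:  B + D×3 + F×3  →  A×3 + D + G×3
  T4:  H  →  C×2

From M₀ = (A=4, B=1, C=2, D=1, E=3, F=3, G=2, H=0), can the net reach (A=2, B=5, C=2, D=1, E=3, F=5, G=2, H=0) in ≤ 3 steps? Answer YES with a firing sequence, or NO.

step 1: fire T0:  (A=4, B=1, C=2, D=1, E=3, F=3, G=2, H=0) → (A=3, B=3, C=2, D=1, E=3, F=4, G=2, H=0)
step 2: fire T0:  (A=3, B=3, C=2, D=1, E=3, F=4, G=2, H=0) → (A=2, B=5, C=2, D=1, E=3, F=5, G=2, H=0)

YES — reachable via ⟨T0, T0⟩ (2 firings)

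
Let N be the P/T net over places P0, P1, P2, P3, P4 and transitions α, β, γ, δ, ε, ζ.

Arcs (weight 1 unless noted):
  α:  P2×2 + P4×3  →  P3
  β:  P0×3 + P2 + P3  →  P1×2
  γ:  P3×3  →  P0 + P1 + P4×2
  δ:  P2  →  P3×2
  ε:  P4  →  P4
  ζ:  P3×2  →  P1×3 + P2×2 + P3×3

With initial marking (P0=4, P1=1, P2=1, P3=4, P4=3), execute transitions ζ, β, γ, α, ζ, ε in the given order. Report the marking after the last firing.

step 1: fire ζ:  (P0=4, P1=1, P2=1, P3=4, P4=3) → (P0=4, P1=4, P2=3, P3=5, P4=3)
step 2: fire β:  (P0=4, P1=4, P2=3, P3=5, P4=3) → (P0=1, P1=6, P2=2, P3=4, P4=3)
step 3: fire γ:  (P0=1, P1=6, P2=2, P3=4, P4=3) → (P0=2, P1=7, P2=2, P3=1, P4=5)
step 4: fire α:  (P0=2, P1=7, P2=2, P3=1, P4=5) → (P0=2, P1=7, P2=0, P3=2, P4=2)
step 5: fire ζ:  (P0=2, P1=7, P2=0, P3=2, P4=2) → (P0=2, P1=10, P2=2, P3=3, P4=2)
step 6: fire ε:  (P0=2, P1=10, P2=2, P3=3, P4=2) → (P0=2, P1=10, P2=2, P3=3, P4=2)

(P0=2, P1=10, P2=2, P3=3, P4=2)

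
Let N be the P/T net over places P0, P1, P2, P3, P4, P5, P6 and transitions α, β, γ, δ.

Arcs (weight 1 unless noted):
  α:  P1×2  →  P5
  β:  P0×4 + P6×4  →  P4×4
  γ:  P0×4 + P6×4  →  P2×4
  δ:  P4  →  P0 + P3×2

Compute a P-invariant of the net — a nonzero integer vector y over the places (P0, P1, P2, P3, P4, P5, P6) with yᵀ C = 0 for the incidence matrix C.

Incidence matrix C (rows=places, cols=transitions):
        α    β    γ    δ
   P0   0   -4   -4    1
   P1  -2    0    0    0
   P2   0    0    4    0
   P3   0    0    0    2
   P4   0    4    0   -1
   P5   1    0    0    0
   P6   0   -4   -4    0

Candidate y = [1, 0, 1, 0, 1, 0, 0]; check y·C column-wise:
  col α: 1·0 + 0·-2 + 1·0 + 1·0 + 0·1 = 0
  col β: 1·-4 + 1·0 + 1·4 + 0·-4 = 0
  col γ: 1·-4 + 1·4 + 1·0 + 0·-4 = 0
  col δ: 1·1 + 1·0 + 0·2 + 1·-1 = 0

y = (P0:1, P1:0, P2:1, P3:0, P4:1, P5:0, P6:0)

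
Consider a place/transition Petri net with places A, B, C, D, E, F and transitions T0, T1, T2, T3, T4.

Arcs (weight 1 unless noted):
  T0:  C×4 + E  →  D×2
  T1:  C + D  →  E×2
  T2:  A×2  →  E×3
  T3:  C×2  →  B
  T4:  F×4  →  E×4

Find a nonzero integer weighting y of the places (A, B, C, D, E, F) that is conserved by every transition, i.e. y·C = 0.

Incidence matrix C (rows=places, cols=transitions):
       T0   T1   T2   T3   T4
    A   0    0   -2    0    0
    B   0    0    0    1    0
    C  -4   -1    0   -2    0
    D   2   -1    0    0    0
    E  -1    2    3    0    4
    F   0    0    0    0   -4

Candidate y = [3, 2, 1, 3, 2, 2]; check y·C column-wise:
  col T0: 3·0 + 2·0 + 1·-4 + 3·2 + 2·-1 + 2·0 = 0
  col T1: 3·0 + 2·0 + 1·-1 + 3·-1 + 2·2 + 2·0 = 0
  col T2: 3·-2 + 2·0 + 1·0 + 3·0 + 2·3 + 2·0 = 0
  col T3: 3·0 + 2·1 + 1·-2 + 3·0 + 2·0 + 2·0 = 0
  col T4: 3·0 + 2·0 + 1·0 + 3·0 + 2·4 + 2·-4 = 0

y = (A:3, B:2, C:1, D:3, E:2, F:2)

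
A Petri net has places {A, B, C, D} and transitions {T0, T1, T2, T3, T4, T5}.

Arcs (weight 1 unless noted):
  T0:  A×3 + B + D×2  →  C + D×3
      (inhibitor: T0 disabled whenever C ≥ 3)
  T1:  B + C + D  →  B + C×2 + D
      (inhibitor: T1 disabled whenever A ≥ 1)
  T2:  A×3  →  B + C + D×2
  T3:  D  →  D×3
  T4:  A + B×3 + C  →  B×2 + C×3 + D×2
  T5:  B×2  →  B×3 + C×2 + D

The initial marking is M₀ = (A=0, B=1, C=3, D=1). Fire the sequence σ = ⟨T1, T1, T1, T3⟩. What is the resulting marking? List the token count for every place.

step 1: fire T1:  (A=0, B=1, C=3, D=1) → (A=0, B=1, C=4, D=1)
step 2: fire T1:  (A=0, B=1, C=4, D=1) → (A=0, B=1, C=5, D=1)
step 3: fire T1:  (A=0, B=1, C=5, D=1) → (A=0, B=1, C=6, D=1)
step 4: fire T3:  (A=0, B=1, C=6, D=1) → (A=0, B=1, C=6, D=3)

(A=0, B=1, C=6, D=3)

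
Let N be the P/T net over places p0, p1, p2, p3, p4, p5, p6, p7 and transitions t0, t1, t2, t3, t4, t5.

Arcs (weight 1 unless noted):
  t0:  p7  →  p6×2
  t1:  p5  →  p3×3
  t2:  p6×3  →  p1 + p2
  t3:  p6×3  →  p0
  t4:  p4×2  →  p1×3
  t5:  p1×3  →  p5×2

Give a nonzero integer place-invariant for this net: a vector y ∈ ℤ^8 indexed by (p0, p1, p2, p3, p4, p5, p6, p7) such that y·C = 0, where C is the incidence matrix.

y = (p0:0, p1:2, p2:-2, p3:1, p4:3, p5:3, p6:0, p7:0)

Incidence matrix C (rows=places, cols=transitions):
       t0   t1   t2   t3   t4   t5
   p0   0    0    0    1    0    0
   p1   0    0    1    0    3   -3
   p2   0    0    1    0    0    0
   p3   0    3    0    0    0    0
   p4   0    0    0    0   -2    0
   p5   0   -1    0    0    0    2
   p6   2    0   -3   -3    0    0
   p7  -1    0    0    0    0    0

Candidate y = [0, 2, -2, 1, 3, 3, 0, 0]; check y·C column-wise:
  col t0: 2·0 + -2·0 + 1·0 + 3·0 + 3·0 + 0·2 + 0·-1 = 0
  col t1: 2·0 + -2·0 + 1·3 + 3·0 + 3·-1 = 0
  col t2: 2·1 + -2·1 + 1·0 + 3·0 + 3·0 + 0·-3 = 0
  col t3: 0·1 + 2·0 + -2·0 + 1·0 + 3·0 + 3·0 + 0·-3 = 0
  col t4: 2·3 + -2·0 + 1·0 + 3·-2 + 3·0 = 0
  col t5: 2·-3 + -2·0 + 1·0 + 3·0 + 3·2 = 0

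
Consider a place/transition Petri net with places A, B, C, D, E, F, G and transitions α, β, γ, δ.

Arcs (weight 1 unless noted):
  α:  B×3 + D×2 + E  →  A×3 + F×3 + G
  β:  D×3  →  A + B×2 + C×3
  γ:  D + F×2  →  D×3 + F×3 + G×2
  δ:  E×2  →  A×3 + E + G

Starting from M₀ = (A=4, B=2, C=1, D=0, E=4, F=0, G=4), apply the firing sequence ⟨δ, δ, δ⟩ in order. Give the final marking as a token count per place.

(A=13, B=2, C=1, D=0, E=1, F=0, G=7)

step 1: fire δ:  (A=4, B=2, C=1, D=0, E=4, F=0, G=4) → (A=7, B=2, C=1, D=0, E=3, F=0, G=5)
step 2: fire δ:  (A=7, B=2, C=1, D=0, E=3, F=0, G=5) → (A=10, B=2, C=1, D=0, E=2, F=0, G=6)
step 3: fire δ:  (A=10, B=2, C=1, D=0, E=2, F=0, G=6) → (A=13, B=2, C=1, D=0, E=1, F=0, G=7)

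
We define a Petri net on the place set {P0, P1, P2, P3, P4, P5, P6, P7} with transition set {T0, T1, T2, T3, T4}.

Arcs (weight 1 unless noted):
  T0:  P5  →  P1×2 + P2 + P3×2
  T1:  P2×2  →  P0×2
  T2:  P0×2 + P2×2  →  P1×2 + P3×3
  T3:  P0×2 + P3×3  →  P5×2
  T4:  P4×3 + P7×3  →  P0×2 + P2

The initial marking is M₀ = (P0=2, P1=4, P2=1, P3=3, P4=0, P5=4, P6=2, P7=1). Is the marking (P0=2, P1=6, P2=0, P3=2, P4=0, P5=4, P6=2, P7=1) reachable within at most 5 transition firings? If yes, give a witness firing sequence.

depth 0: 1 marking
depth 1: 3 markings reached so far
depth 2: 7 markings reached so far
depth 3: 12 markings reached so far
depth 4: 17 markings reached so far
depth 5: 24 markings reached so far
target is not among the 24 markings reachable within 5 steps

NO — not reachable within 5 firings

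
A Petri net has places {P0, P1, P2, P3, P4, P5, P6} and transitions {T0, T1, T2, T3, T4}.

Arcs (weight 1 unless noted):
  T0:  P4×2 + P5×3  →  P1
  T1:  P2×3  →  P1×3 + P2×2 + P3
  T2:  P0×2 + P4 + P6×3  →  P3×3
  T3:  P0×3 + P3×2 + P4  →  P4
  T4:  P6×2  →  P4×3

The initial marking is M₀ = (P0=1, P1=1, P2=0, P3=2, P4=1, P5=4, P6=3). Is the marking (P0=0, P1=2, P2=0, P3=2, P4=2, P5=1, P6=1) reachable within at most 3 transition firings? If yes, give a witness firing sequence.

depth 0: 1 marking
depth 1: 2 markings reached so far
depth 2: 3 markings reached so far
depth 3: 3 markings reached so far
(frontier empty at depth 3; search complete)
target is not among the 3 markings reachable within 3 steps

NO — not reachable within 3 firings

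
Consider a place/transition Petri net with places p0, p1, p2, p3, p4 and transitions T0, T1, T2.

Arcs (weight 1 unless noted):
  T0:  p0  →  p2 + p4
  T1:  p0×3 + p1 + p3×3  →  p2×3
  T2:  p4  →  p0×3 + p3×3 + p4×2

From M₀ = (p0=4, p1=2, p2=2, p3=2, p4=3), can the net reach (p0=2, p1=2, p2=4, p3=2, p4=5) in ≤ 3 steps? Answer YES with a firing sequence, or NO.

step 1: fire T0:  (p0=4, p1=2, p2=2, p3=2, p4=3) → (p0=3, p1=2, p2=3, p3=2, p4=4)
step 2: fire T0:  (p0=3, p1=2, p2=3, p3=2, p4=4) → (p0=2, p1=2, p2=4, p3=2, p4=5)

YES — reachable via ⟨T0, T0⟩ (2 firings)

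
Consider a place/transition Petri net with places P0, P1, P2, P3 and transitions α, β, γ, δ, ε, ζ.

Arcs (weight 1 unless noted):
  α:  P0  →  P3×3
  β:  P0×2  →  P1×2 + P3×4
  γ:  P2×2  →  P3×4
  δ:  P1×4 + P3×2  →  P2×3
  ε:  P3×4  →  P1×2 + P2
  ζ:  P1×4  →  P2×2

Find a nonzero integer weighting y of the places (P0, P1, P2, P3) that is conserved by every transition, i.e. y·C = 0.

Incidence matrix C (rows=places, cols=transitions):
        α    β    γ    δ    ε    ζ
   P0  -1   -2    0    0    0    0
   P1   0    2    0   -4    2   -4
   P2   0    0   -2    3    1    2
   P3   3    4    4   -2   -4    0

Candidate y = [3, 1, 2, 1]; check y·C column-wise:
  col α: 3·-1 + 1·0 + 2·0 + 1·3 = 0
  col β: 3·-2 + 1·2 + 2·0 + 1·4 = 0
  col γ: 3·0 + 1·0 + 2·-2 + 1·4 = 0
  col δ: 3·0 + 1·-4 + 2·3 + 1·-2 = 0
  col ε: 3·0 + 1·2 + 2·1 + 1·-4 = 0
  col ζ: 3·0 + 1·-4 + 2·2 + 1·0 = 0

y = (P0:3, P1:1, P2:2, P3:1)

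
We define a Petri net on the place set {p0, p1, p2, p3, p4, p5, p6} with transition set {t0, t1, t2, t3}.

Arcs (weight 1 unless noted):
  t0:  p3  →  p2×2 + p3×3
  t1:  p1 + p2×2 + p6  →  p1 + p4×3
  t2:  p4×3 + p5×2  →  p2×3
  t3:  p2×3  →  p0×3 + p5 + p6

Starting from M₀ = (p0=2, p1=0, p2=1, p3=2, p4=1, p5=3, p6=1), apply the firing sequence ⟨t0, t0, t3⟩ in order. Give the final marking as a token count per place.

(p0=5, p1=0, p2=2, p3=6, p4=1, p5=4, p6=2)

step 1: fire t0:  (p0=2, p1=0, p2=1, p3=2, p4=1, p5=3, p6=1) → (p0=2, p1=0, p2=3, p3=4, p4=1, p5=3, p6=1)
step 2: fire t0:  (p0=2, p1=0, p2=3, p3=4, p4=1, p5=3, p6=1) → (p0=2, p1=0, p2=5, p3=6, p4=1, p5=3, p6=1)
step 3: fire t3:  (p0=2, p1=0, p2=5, p3=6, p4=1, p5=3, p6=1) → (p0=5, p1=0, p2=2, p3=6, p4=1, p5=4, p6=2)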